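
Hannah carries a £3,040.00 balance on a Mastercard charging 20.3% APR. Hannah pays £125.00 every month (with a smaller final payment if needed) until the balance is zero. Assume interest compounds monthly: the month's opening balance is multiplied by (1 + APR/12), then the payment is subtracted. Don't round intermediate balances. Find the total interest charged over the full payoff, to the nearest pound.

£910

Monthly rate r = 20.3%/12 = 1.69167% = 0.0169167.
Payoff takes n = ⌈−ln(1 − rB₀/P)/ln(1+r)⌉ = ⌈31.596⌉ = 32 payments; the last is £74.77.
Total paid = 31·£125.00 + £74.77 = £3,949.77.
Total interest = total paid − principal = £3,949.77 − £3,040.00 = £909.77.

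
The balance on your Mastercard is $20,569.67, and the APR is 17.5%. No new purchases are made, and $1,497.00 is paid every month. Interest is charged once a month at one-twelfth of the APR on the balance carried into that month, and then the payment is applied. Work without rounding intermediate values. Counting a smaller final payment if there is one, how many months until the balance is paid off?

Monthly rate r = 17.5%/12 = 1.45833% = 0.0145833.
Recurrence: B ← B·(1+r) − $1,497.00.
Month 1: interest $299.97; balance after payment $19,372.64.
Month 2: interest $282.52; balance after payment $18,158.16.
Closed form: n = −ln(1 − rB₀/P)/ln(1+r) = −ln(0.79962)/ln(1.01458) ≈ 15.446, so the balance reaches zero during payment 16.

16 payments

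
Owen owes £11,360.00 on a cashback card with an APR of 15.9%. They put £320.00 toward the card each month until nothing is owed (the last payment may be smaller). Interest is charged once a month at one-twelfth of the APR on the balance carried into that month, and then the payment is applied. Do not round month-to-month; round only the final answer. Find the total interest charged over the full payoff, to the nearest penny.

Monthly rate r = 15.9%/12 = 1.325% = 0.01325.
Payoff takes n = ⌈−ln(1 − rB₀/P)/ln(1+r)⌉ = ⌈48.286⌉ = 49 payments; the last is £91.90.
Total paid = 48·£320.00 + £91.90 = £15,451.90.
Total interest = total paid − principal = £15,451.90 − £11,360.00 = £4,091.90.

£4,091.90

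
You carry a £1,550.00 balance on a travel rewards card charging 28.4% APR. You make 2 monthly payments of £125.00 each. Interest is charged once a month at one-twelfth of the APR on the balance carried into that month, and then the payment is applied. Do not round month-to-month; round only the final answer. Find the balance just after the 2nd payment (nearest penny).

£1,371.28

Monthly rate r = 28.4%/12 = 2.36667% = 0.0236667.
Each month: B ← B·(1+r) − £125.00.
Month 1: interest £36.68; balance after payment £1,461.68.
Month 2: interest £34.59; balance after payment £1,371.28.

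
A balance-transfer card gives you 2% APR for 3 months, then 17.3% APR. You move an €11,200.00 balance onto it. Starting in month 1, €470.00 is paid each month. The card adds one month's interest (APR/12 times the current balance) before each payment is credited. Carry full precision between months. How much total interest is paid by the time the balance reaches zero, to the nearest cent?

€2,013.31

Promo months 1–3 at r₀ = 2%/12 = 0.00166667; months 4+ at r₁ = 17.3%/12 = 0.0144167.
After month 3: iterate B ← B·(1+r₀) − €470.00 for 3 months → €9,843.74.
Then at r₁ with €470.00/mo: n₂ = −ln(1 − r₁·B/P)/ln(1+r₁) ≈ 25.11 → 26 more payments.
Total paid = 28·€470.00 + €53.31 = €13,213.31; interest = €13,213.31 − €11,200.00 = €2,013.31.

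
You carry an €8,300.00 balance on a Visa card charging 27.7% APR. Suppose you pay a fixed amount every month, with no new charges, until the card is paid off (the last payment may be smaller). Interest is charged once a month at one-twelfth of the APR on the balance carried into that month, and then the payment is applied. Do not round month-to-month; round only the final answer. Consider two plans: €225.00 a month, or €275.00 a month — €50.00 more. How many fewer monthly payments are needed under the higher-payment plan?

31 fewer payments

Monthly rate r = 27.7%/12 = 2.30833% = 0.0230833.
At €225.00/mo: n = ⌈−ln(1 − rB₀/P)/ln(1+r)⌉ = 84 payments (last €130.34); total interest = total paid − €8,300.00 = €10,505.34.
At €275.00/mo: 53 payments (last €76.95); total interest €6,076.95.
Payments saved = 84 − 53 = 31.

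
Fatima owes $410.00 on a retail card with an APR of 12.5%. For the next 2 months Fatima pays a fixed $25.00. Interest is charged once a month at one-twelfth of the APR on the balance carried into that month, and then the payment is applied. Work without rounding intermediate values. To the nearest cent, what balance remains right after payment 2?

Monthly rate r = 12.5%/12 = 1.04167% = 0.0104167.
Each month: B ← B·(1+r) − $25.00.
Month 1: interest $4.27; balance after payment $389.27.
Month 2: interest $4.05; balance after payment $368.33.

$368.33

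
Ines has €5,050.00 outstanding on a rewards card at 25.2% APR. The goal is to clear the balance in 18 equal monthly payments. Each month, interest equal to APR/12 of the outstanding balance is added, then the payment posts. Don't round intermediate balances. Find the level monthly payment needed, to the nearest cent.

Monthly rate r = 25.2%/12 = 2.1% = 0.021.
Level-payment amortization: P = B₀·r / (1 − (1+r)^(−n)) = 5050.00·0.021 / (1 − 1.021^(−18)).
Denominator 1 − (1+r)^(−18) = 0.312082049.
P = 106.05 / 0.312082049 ≈ 339.81.

€339.81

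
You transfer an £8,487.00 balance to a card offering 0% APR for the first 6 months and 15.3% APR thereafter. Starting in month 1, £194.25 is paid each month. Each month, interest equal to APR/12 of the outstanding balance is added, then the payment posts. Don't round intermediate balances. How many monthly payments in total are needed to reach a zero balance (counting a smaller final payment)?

58 payments

Promo months 1–6 at r₀ = 0%/12 = 0; months 7+ at r₁ = 15.3%/12 = 0.01275.
After month 6 (no interest yet): B = £8,487.00 − 6·£194.25 = £7,321.50.
Then at r₁ with £194.25/mo: n₂ = −ln(1 − r₁·B/P)/ln(1+r₁) ≈ 51.70 → 52 more payments.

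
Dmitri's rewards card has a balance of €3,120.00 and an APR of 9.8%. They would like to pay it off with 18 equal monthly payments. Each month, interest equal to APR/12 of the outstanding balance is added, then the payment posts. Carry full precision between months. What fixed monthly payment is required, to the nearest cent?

€187.09

Monthly rate r = 9.8%/12 = 0.816667% = 0.00816667.
Level-payment amortization: P = B₀·r / (1 − (1+r)^(−n)) = 3120.00·0.00816667 / (1 − 1.00817^(−18)).
Denominator 1 − (1+r)^(−18) = 0.136190481.
P = 25.48 / 0.136190481 ≈ 187.09.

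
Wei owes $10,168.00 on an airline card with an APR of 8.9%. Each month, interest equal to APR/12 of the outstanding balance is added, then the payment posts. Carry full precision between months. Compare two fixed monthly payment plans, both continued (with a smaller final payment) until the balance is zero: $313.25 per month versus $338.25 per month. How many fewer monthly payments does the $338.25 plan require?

Monthly rate r = 8.9%/12 = 0.741667% = 0.00741667.
At $313.25/mo: n = ⌈−ln(1 − rB₀/P)/ln(1+r)⌉ = 38 payments (last $85.46); total interest = total paid − $10,168.00 = $1,507.71.
At $338.25/mo: 35 payments (last $46.55); total interest $1,379.05.
Payments saved = 38 − 35 = 3.

3 fewer payments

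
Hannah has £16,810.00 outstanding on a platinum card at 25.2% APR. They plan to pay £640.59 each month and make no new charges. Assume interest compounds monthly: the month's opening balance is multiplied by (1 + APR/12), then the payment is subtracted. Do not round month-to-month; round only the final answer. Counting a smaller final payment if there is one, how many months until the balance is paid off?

Monthly rate r = 25.2%/12 = 2.1% = 0.021.
Recurrence: B ← B·(1+r) − £640.59.
Month 1: interest £353.01; balance after payment £16,522.42.
Month 2: interest £346.97; balance after payment £16,228.80.
Closed form: n = −ln(1 − rB₀/P)/ln(1+r) = −ln(0.44893)/ln(1.021) ≈ 38.537, so the balance reaches zero during payment 39.

39 months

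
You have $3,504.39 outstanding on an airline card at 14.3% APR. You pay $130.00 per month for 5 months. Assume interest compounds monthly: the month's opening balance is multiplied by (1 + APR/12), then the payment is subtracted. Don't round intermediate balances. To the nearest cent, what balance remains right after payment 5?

$3,052.55

Monthly rate r = 14.3%/12 = 1.19167% = 0.0119167.
Each month: B ← B·(1+r) − $130.00.
Month 1: interest $41.76; balance after payment $3,416.15.
Month 2: interest $40.71; balance after payment $3,326.86.
Month 3: interest $39.65; balance after payment $3,236.50.
Month 4: interest $38.57; balance after payment $3,145.07.
Month 5: interest $37.48; balance after payment $3,052.55.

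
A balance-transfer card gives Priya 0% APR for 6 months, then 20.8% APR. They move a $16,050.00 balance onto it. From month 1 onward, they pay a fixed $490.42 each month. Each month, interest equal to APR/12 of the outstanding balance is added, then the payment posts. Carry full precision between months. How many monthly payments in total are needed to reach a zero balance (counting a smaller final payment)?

Promo months 1–6 at r₀ = 0%/12 = 0; months 7+ at r₁ = 20.8%/12 = 0.0173333.
After month 6 (no interest yet): B = $16,050.00 − 6·$490.42 = $13,107.48.
Then at r₁ with $490.42/mo: n₂ = −ln(1 − r₁·B/P)/ln(1+r₁) ≈ 36.21 → 37 more payments.

43 payments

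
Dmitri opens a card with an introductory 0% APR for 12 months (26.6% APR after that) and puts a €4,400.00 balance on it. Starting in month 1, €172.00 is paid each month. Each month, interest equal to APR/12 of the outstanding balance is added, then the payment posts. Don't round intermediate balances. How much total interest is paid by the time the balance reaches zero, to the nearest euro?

Promo months 1–12 at r₀ = 0%/12 = 0; months 13+ at r₁ = 26.6%/12 = 0.0221667.
After month 12 (no interest yet): B = €4,400.00 − 12·€172.00 = €2,336.00.
Then at r₁ with €172.00/mo: n₂ = −ln(1 − r₁·B/P)/ln(1+r₁) ≈ 16.34 → 17 more payments.
Total paid = 28·€172.00 + €58.39 = €4,874.39; interest = €4,874.39 − €4,400.00 = €474.39.

€474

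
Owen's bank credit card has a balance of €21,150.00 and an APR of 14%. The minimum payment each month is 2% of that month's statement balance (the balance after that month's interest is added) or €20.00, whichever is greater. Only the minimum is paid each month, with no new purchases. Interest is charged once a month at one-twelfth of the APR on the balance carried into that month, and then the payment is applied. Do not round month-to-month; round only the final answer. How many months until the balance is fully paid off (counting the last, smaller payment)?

431 months

Monthly rate r = 14%/12 = 1.16667% = 0.0116667.
While 2% of the post-interest balance exceeds €20.00, each month B ← (B·(1+r))·(1 − 0.02), i.e. B shrinks by the factor (1+r)·0.98 = 0.99143.
This holds for months 1–357. Entering month 358 the balance is €980.36; 2% of the post-interest balance is now below €20.00, so the flat €20.00 minimum applies from here.
From month 358 a fixed €20.00 at rate r clears €980.36 in 74 more payments. Total: 357 + 74 = 431 months.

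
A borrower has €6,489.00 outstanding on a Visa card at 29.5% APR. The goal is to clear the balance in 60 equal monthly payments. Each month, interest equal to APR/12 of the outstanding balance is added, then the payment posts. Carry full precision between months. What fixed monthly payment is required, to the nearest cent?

Monthly rate r = 29.5%/12 = 2.45833% = 0.0245833.
Level-payment amortization: P = B₀·r / (1 − (1+r)^(−n)) = 6489.00·0.0245833 / (1 − 1.02458^(−60)).
Denominator 1 − (1+r)^(−60) = 0.767103598.
P = 159.521 / 0.767103598 ≈ 207.95.

€207.95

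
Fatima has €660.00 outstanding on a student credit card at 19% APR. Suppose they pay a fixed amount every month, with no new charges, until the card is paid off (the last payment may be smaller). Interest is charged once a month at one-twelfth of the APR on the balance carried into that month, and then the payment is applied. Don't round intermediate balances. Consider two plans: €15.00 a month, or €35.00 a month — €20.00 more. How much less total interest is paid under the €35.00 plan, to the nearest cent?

Monthly rate r = 19%/12 = 1.58333% = 0.0158333.
At €15.00/mo: n = ⌈−ln(1 − rB₀/P)/ln(1+r)⌉ = 76 payments (last €14.07); total interest = total paid − €660.00 = €479.07.
At €35.00/mo: 23 payments (last €20.19); total interest €130.19.
Interest saved = €479.07 − €130.19 = €348.88.

€348.88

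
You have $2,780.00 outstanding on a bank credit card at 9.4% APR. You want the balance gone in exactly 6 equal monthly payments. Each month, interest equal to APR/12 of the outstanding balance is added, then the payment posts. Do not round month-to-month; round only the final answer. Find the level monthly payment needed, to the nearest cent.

$476.12

Monthly rate r = 9.4%/12 = 0.783333% = 0.00783333.
Level-payment amortization: P = B₀·r / (1 − (1+r)^(−n)) = 2780.00·0.00783333 / (1 − 1.00783^(−6)).
Denominator 1 − (1+r)^(−6) = 0.0457378667.
P = 21.7767 / 0.0457378667 ≈ 476.12.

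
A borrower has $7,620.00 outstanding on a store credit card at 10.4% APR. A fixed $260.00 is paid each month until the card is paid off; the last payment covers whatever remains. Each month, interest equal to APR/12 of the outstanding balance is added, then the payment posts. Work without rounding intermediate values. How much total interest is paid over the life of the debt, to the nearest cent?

$1,208.98

Monthly rate r = 10.4%/12 = 0.866667% = 0.00866667.
Payoff takes n = ⌈−ln(1 − rB₀/P)/ln(1+r)⌉ = ⌈33.957⌉ = 34 payments; the last is $248.98.
Total paid = 33·$260.00 + $248.98 = $8,828.98.
Total interest = total paid − principal = $8,828.98 − $7,620.00 = $1,208.98.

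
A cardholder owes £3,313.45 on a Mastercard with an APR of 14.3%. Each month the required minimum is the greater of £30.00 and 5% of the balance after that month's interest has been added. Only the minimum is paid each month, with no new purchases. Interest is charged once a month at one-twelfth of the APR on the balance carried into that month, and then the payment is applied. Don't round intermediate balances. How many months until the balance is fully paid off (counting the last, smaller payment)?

Monthly rate r = 14.3%/12 = 1.19167% = 0.0119167.
While 5% of the post-interest balance exceeds £30.00, each month B ← (B·(1+r))·(1 − 0.05), i.e. B shrinks by the factor (1+r)·0.95 = 0.96132.
This holds for months 1–44. Entering month 45 the balance is £584.10; 5% of the post-interest balance is now below £30.00, so the flat £30.00 minimum applies from here.
From month 45 a fixed £30.00 at rate r clears £584.10 in 23 more payments. Total: 44 + 23 = 67 months.

67 months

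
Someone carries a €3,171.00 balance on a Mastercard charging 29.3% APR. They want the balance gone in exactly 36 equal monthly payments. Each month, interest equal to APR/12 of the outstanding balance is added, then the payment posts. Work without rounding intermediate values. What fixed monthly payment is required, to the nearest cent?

Monthly rate r = 29.3%/12 = 2.44167% = 0.0244167.
Level-payment amortization: P = B₀·r / (1 − (1+r)^(−n)) = 3171.00·0.0244167 / (1 − 1.02442^(−36)).
Denominator 1 − (1+r)^(−36) = 0.580394551.
P = 77.4253 / 0.580394551 ≈ 133.40.

€133.40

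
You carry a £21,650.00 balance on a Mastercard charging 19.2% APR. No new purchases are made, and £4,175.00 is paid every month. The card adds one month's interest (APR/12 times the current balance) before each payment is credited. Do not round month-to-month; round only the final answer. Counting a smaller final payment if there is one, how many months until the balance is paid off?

6 months

Monthly rate r = 19.2%/12 = 1.6% = 0.016.
Recurrence: B ← B·(1+r) − £4,175.00.
Month 1: interest £346.40; balance after payment £17,821.40.
Month 2: interest £285.14; balance after payment £13,931.54.
Month 3: interest £222.90; balance after payment £9,979.45.
Month 4: interest £159.67; balance after payment £5,964.12.
Month 5: interest £95.43; balance after payment £1,884.54.
Month 6: interest £30.15; balance after payment £0.00.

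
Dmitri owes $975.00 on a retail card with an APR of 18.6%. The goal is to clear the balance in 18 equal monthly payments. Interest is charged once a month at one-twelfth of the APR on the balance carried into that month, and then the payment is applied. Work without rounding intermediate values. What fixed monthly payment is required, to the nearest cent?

$62.49

Monthly rate r = 18.6%/12 = 1.55% = 0.0155.
Level-payment amortization: P = B₀·r / (1 − (1+r)^(−n)) = 975.00·0.0155 / (1 − 1.0155^(−18)).
Denominator 1 − (1+r)^(−18) = 0.241839244.
P = 15.1125 / 0.241839244 ≈ 62.49.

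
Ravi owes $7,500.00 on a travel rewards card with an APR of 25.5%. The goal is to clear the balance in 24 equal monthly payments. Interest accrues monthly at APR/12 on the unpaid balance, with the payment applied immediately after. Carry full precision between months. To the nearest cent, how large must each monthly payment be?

$402.17

Monthly rate r = 25.5%/12 = 2.125% = 0.02125.
Level-payment amortization: P = B₀·r / (1 − (1+r)^(−n)) = 7500.00·0.02125 / (1 − 1.02125^(−24)).
Denominator 1 − (1+r)^(−24) = 0.396287274.
P = 159.375 / 0.396287274 ≈ 402.17.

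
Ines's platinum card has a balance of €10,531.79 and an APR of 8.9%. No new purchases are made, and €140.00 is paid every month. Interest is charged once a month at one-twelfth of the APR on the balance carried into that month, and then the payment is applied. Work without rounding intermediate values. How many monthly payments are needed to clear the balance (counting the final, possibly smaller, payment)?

Monthly rate r = 8.9%/12 = 0.741667% = 0.00741667.
Recurrence: B ← B·(1+r) − €140.00.
Month 1: interest €78.11; balance after payment €10,469.90.
Month 2: interest €77.65; balance after payment €10,407.55.
Closed form: n = −ln(1 − rB₀/P)/ln(1+r) = −ln(0.44207)/ln(1.00742) ≈ 110.470, so the balance reaches zero during payment 111.

111 payments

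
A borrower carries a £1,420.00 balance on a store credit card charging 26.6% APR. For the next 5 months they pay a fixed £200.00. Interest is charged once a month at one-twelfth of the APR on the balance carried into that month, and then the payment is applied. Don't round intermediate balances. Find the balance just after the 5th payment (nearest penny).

Monthly rate r = 26.6%/12 = 2.21667% = 0.0221667.
Each month: B ← B·(1+r) − £200.00.
Month 1: interest £31.48; balance after payment £1,251.48.
Month 2: interest £27.74; balance after payment £1,079.22.
Month 3: interest £23.92; balance after payment £903.14.
Month 4: interest £20.02; balance after payment £723.16.
Month 5: interest £16.03; balance after payment £539.19.

£539.19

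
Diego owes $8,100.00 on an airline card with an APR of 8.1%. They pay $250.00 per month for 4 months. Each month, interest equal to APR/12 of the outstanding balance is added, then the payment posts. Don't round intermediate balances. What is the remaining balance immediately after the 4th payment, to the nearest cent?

Monthly rate r = 8.1%/12 = 0.675% = 0.00675.
Each month: B ← B·(1+r) − $250.00.
Month 1: interest $54.67; balance after payment $7,904.68.
Month 2: interest $53.36; balance after payment $7,708.03.
Month 3: interest $52.03; balance after payment $7,510.06.
Month 4: interest $50.69; balance after payment $7,310.75.

$7,310.75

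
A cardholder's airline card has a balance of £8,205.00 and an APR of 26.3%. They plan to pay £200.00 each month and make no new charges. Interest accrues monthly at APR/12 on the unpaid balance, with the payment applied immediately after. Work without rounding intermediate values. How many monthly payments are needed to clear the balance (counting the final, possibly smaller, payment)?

Monthly rate r = 26.3%/12 = 2.19167% = 0.0219167.
Recurrence: B ← B·(1+r) − £200.00.
Month 1: interest £179.83; balance after payment £8,184.83.
Month 2: interest £179.38; balance after payment £8,164.21.
Closed form: n = −ln(1 − rB₀/P)/ln(1+r) = −ln(0.10087)/ln(1.02192) ≈ 105.809, so the balance reaches zero during payment 106.

106 payments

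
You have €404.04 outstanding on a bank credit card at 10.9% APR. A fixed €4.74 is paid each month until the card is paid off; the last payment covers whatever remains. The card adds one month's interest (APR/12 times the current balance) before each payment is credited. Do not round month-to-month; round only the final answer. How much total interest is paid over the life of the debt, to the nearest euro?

Monthly rate r = 10.9%/12 = 0.908333% = 0.00908333.
Payoff takes n = ⌈−ln(1 − rB₀/P)/ln(1+r)⌉ = ⌈164.604⌉ = 165 payments; the last is €2.87.
Total paid = 164·€4.74 + €2.87 = €780.23.
Total interest = total paid − principal = €780.23 − €404.04 = €376.19.

€376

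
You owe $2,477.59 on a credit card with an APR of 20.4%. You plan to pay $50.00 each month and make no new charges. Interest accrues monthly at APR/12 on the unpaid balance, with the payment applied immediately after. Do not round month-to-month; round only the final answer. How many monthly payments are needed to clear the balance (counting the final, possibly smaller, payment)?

Monthly rate r = 20.4%/12 = 1.7% = 0.017.
Recurrence: B ← B·(1+r) − $50.00.
Month 1: interest $42.12; balance after payment $2,469.71.
Month 2: interest $41.99; balance after payment $2,461.69.
Closed form: n = −ln(1 − rB₀/P)/ln(1+r) = −ln(0.15762)/ln(1.017) ≈ 109.602, so the balance reaches zero during payment 110.

110 payments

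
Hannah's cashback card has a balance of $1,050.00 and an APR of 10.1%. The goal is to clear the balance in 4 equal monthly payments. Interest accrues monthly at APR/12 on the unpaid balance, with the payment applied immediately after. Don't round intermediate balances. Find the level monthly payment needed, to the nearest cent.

$268.05

Monthly rate r = 10.1%/12 = 0.841667% = 0.00841667.
Level-payment amortization: P = B₀·r / (1 − (1+r)^(−n)) = 1050.00·0.00841667 / (1 − 1.00842^(−4)).
Denominator 1 − (1+r)^(−4) = 0.0329700154.
P = 8.8375 / 0.0329700154 ≈ 268.05.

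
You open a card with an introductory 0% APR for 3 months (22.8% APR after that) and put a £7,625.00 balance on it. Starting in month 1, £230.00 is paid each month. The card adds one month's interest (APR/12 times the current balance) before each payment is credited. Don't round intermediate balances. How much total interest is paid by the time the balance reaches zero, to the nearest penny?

£3,461.02

Promo months 1–3 at r₀ = 0%/12 = 0; months 4+ at r₁ = 22.8%/12 = 0.019.
After month 3 (no interest yet): B = £7,625.00 − 3·£230.00 = £6,935.00.
Then at r₁ with £230.00/mo: n₂ = −ln(1 − r₁·B/P)/ln(1+r₁) ≈ 45.20 → 46 more payments.
Total paid = 48·£230.00 + £46.02 = £11,086.02; interest = £11,086.02 − £7,625.00 = £3,461.02.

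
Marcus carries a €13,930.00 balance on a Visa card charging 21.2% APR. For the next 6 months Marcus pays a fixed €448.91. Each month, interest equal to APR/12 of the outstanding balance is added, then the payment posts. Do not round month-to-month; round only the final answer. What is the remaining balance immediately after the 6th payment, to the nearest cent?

Monthly rate r = 21.2%/12 = 1.76667% = 0.0176667.
Each month: B ← B·(1+r) − €448.91.
Month 1: interest €246.10; balance after payment €13,727.19.
Month 2: interest €242.51; balance after payment €13,520.79.
Month 3: interest €238.87; balance after payment €13,310.75.
Month 4: interest €235.16; balance after payment €13,096.99.
Month 5: interest €231.38; balance after payment €12,879.46.
Month 6: interest €227.54; balance after payment €12,658.09.

€12,658.09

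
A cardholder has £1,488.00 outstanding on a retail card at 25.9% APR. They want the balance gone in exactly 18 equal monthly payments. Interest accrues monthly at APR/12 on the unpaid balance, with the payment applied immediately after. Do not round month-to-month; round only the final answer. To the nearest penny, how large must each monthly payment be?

Monthly rate r = 25.9%/12 = 2.15833% = 0.0215833.
Level-payment amortization: P = B₀·r / (1 − (1+r)^(−n)) = 1488.00·0.0215833 / (1 − 1.02158^(−18)).
Denominator 1 − (1+r)^(−18) = 0.319118369.
P = 32.116 / 0.319118369 ≈ 100.64.

£100.64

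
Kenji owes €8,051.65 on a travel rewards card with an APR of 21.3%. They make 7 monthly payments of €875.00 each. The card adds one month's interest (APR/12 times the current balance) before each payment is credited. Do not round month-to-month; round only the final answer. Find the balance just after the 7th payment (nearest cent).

Monthly rate r = 21.3%/12 = 1.775% = 0.01775.
Each month: B ← B·(1+r) − €875.00.
Month 1: interest €142.92; balance after payment €7,319.57.
Month 2: interest €129.92; balance after payment €6,574.49.
Month 3: interest €116.70; balance after payment €5,816.19.
Month 4: interest €103.24; balance after payment €5,044.42.
Month 5: interest €89.54; balance after payment €4,258.96.
Month 6: interest €75.60; balance after payment €3,459.56.
Month 7: interest €61.41; balance after payment €2,645.97.

€2,645.97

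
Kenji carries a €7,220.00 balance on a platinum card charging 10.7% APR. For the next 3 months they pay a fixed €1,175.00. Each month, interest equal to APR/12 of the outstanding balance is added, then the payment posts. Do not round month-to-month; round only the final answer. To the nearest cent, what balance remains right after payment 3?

Monthly rate r = 10.7%/12 = 0.891667% = 0.00891667.
Each month: B ← B·(1+r) − €1,175.00.
Month 1: interest €64.38; balance after payment €6,109.38.
Month 2: interest €54.48; balance after payment €4,988.85.
Month 3: interest €44.48; balance after payment €3,858.34.

€3,858.34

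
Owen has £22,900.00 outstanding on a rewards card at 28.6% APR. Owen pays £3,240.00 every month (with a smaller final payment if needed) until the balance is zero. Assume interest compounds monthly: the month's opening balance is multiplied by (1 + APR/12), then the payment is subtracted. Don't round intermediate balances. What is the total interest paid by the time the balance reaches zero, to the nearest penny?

Monthly rate r = 28.6%/12 = 2.38333% = 0.0238333.
Payoff takes n = ⌈−ln(1 − rB₀/P)/ln(1+r)⌉ = ⌈7.832⌉ = 8 payments; the last is £2,700.02.
Total paid = 7·£3,240.00 + £2,700.02 = £25,380.02.
Total interest = total paid − principal = £25,380.02 − £22,900.00 = £2,480.02.

£2,480.02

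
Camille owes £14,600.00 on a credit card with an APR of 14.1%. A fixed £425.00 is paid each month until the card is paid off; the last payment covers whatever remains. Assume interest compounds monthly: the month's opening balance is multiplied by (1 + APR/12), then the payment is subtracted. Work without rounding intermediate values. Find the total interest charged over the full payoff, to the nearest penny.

£4,207.30

Monthly rate r = 14.1%/12 = 1.175% = 0.01175.
Payoff takes n = ⌈−ln(1 − rB₀/P)/ln(1+r)⌉ = ⌈44.251⌉ = 45 payments; the last is £107.30.
Total paid = 44·£425.00 + £107.30 = £18,807.30.
Total interest = total paid − principal = £18,807.30 − £14,600.00 = £4,207.30.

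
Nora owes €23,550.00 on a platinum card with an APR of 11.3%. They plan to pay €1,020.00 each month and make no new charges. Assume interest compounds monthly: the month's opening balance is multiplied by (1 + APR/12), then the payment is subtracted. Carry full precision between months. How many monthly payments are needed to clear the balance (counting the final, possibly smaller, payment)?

Monthly rate r = 11.3%/12 = 0.941667% = 0.00941667.
Recurrence: B ← B·(1+r) − €1,020.00.
Month 1: interest €221.76; balance after payment €22,751.76.
Month 2: interest €214.25; balance after payment €21,946.01.
Closed form: n = −ln(1 − rB₀/P)/ln(1+r) = −ln(0.78259)/ln(1.00942) ≈ 26.156, so the balance reaches zero during payment 27.

27 payments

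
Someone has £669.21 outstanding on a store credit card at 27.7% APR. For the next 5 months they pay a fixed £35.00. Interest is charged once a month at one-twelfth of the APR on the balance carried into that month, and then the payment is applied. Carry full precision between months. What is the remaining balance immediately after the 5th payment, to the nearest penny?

£566.83

Monthly rate r = 27.7%/12 = 2.30833% = 0.0230833.
Each month: B ← B·(1+r) − £35.00.
Month 1: interest £15.45; balance after payment £649.66.
Month 2: interest £15.00; balance after payment £629.65.
Month 3: interest £14.53; balance after payment £609.19.
Month 4: interest £14.06; balance after payment £588.25.
Month 5: interest £13.58; balance after payment £566.83.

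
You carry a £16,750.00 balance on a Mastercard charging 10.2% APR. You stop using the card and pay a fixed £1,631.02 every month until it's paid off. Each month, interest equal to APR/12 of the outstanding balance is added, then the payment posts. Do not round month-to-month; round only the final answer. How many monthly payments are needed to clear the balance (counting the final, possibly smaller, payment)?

Monthly rate r = 10.2%/12 = 0.85% = 0.0085.
Recurrence: B ← B·(1+r) − £1,631.02.
Month 1: interest £142.37; balance after payment £15,261.35.
Month 2: interest £129.72; balance after payment £13,760.06.
Closed form: n = −ln(1 − rB₀/P)/ln(1+r) = −ln(0.91271)/ln(1.0085) ≈ 10.791, so the balance reaches zero during payment 11.

11 payments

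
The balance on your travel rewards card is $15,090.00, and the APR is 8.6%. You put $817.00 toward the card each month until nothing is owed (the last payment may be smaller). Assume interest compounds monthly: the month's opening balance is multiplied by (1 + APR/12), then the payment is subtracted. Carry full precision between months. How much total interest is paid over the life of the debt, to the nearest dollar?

$1,155

Monthly rate r = 8.6%/12 = 0.716667% = 0.00716667.
Payoff takes n = ⌈−ln(1 − rB₀/P)/ln(1+r)⌉ = ⌈19.883⌉ = 20 payments; the last is $721.88.
Total paid = 19·$817.00 + $721.88 = $16,244.88.
Total interest = total paid − principal = $16,244.88 − $15,090.00 = $1,154.88.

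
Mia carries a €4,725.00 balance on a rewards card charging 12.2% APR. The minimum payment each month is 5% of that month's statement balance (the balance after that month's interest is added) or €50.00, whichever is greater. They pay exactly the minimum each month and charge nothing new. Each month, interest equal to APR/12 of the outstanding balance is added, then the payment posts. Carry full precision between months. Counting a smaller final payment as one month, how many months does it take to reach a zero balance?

61 months

Monthly rate r = 12.2%/12 = 1.01667% = 0.0101667.
While 5% of the post-interest balance exceeds €50.00, each month B ← (B·(1+r))·(1 − 0.05), i.e. B shrinks by the factor (1+r)·0.95 = 0.95966.
This holds for months 1–38. Entering month 39 the balance is €988.18; 5% of the post-interest balance is now below €50.00, so the flat €50.00 minimum applies from here.
From month 39 a fixed €50.00 at rate r clears €988.18 in 23 more payments. Total: 38 + 23 = 61 months.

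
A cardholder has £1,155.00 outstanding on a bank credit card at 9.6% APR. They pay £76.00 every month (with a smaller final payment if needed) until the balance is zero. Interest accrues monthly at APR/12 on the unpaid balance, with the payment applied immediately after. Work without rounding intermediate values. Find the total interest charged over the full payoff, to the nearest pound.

£81

Monthly rate r = 9.6%/12 = 0.8% = 0.008.
Payoff takes n = ⌈−ln(1 − rB₀/P)/ln(1+r)⌉ = ⌈16.268⌉ = 17 payments; the last is £20.46.
Total paid = 16·£76.00 + £20.46 = £1,236.46.
Total interest = total paid − principal = £1,236.46 − £1,155.00 = £81.46.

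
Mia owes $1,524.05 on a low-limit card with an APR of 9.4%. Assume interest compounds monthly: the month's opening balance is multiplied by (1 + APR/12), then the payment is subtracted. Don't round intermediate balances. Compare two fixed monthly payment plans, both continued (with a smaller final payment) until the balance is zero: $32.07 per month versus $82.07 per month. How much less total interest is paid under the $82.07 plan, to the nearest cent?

$260.33

Monthly rate r = 9.4%/12 = 0.783333% = 0.00783333.
At $32.07/mo: n = ⌈−ln(1 − rB₀/P)/ln(1+r)⌉ = 60 payments (last $21.66); total interest = total paid − $1,524.05 = $389.74.
At $82.07/mo: 21 payments (last $12.06); total interest $129.41.
Interest saved = $389.74 − $129.41 = $260.33.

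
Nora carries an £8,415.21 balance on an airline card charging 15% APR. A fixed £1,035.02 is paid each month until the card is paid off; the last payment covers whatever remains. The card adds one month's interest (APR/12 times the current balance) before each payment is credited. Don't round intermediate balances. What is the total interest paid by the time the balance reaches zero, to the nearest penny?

£515.85

Monthly rate r = 15%/12 = 1.25% = 0.0125.
Payoff takes n = ⌈−ln(1 − rB₀/P)/ln(1+r)⌉ = ⌈8.627⌉ = 9 payments; the last is £650.90.
Total paid = 8·£1,035.02 + £650.90 = £8,931.06.
Total interest = total paid − principal = £8,931.06 − £8,415.21 = £515.85.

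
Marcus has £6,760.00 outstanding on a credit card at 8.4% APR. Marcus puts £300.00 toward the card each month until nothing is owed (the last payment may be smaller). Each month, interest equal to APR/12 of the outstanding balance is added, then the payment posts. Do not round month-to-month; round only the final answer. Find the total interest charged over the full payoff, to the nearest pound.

£623

Monthly rate r = 8.4%/12 = 0.7% = 0.007.
Payoff takes n = ⌈−ln(1 − rB₀/P)/ln(1+r)⌉ = ⌈24.608⌉ = 25 payments; the last is £182.77.
Total paid = 24·£300.00 + £182.77 = £7,382.77.
Total interest = total paid − principal = £7,382.77 − £6,760.00 = £622.77.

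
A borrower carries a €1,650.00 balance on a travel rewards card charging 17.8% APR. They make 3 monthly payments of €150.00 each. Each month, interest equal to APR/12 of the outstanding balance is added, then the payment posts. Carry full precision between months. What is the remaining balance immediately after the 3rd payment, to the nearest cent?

Monthly rate r = 17.8%/12 = 1.48333% = 0.0148333.
Each month: B ← B·(1+r) − €150.00.
Month 1: interest €24.48; balance after payment €1,524.47.
Month 2: interest €22.61; balance after payment €1,397.09.
Month 3: interest €20.72; balance after payment €1,267.81.

€1,267.81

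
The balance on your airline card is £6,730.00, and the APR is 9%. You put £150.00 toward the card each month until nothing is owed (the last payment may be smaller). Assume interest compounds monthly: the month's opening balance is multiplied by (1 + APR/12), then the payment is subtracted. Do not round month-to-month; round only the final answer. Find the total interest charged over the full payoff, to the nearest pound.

Monthly rate r = 9%/12 = 0.75% = 0.0075.
Payoff takes n = ⌈−ln(1 − rB₀/P)/ln(1+r)⌉ = ⌈54.902⌉ = 55 payments; the last is £135.31.
Total paid = 54·£150.00 + £135.31 = £8,235.31.
Total interest = total paid − principal = £8,235.31 − £6,730.00 = £1,505.31.

£1,505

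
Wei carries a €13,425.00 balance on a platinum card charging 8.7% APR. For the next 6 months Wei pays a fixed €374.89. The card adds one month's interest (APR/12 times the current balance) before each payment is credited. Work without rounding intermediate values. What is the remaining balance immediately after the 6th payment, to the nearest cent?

Monthly rate r = 8.7%/12 = 0.725% = 0.00725.
Each month: B ← B·(1+r) − €374.89.
Month 1: interest €97.33; balance after payment €13,147.44.
Month 2: interest €95.32; balance after payment €12,867.87.
Month 3: interest €93.29; balance after payment €12,586.27.
Month 4: interest €91.25; balance after payment €12,302.63.
Month 5: interest €89.19; balance after payment €12,016.94.
Month 6: interest €87.12; balance after payment €11,729.17.

€11,729.17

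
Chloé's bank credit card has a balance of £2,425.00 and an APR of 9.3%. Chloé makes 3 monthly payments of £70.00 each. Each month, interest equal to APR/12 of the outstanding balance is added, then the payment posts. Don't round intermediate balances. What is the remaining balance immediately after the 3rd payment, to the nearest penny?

Monthly rate r = 9.3%/12 = 0.775% = 0.00775.
Each month: B ← B·(1+r) − £70.00.
Month 1: interest £18.79; balance after payment £2,373.79.
Month 2: interest £18.40; balance after payment £2,322.19.
Month 3: interest £18.00; balance after payment £2,270.19.

£2,270.19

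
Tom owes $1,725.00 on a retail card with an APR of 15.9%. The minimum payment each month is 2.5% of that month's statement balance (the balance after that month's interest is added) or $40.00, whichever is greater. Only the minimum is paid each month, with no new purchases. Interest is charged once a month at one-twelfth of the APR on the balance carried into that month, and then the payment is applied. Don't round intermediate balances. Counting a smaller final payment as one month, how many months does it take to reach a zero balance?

Monthly rate r = 15.9%/12 = 1.325% = 0.01325.
While 2.5% of the post-interest balance exceeds $40.00, each month B ← (B·(1+r))·(1 − 0.025), i.e. B shrinks by the factor (1+r)·0.975 = 0.98792.
This holds for months 1–8. Entering month 9 the balance is $1,565.16; 2.5% of the post-interest balance is now below $40.00, so the flat $40.00 minimum applies from here.
From month 9 a fixed $40.00 at rate r clears $1,565.16 in 56 more payments. Total: 8 + 56 = 64 months.

64 months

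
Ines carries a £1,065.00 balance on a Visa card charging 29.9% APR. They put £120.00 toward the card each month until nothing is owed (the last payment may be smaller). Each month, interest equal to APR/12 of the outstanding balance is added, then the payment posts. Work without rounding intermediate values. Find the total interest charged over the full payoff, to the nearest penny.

Monthly rate r = 29.9%/12 = 2.49167% = 0.0249167.
Payoff takes n = ⌈−ln(1 − rB₀/P)/ln(1+r)⌉ = ⌈10.155⌉ = 11 payments; the last is £18.75.
Total paid = 10·£120.00 + £18.75 = £1,218.75.
Total interest = total paid − principal = £1,218.75 − £1,065.00 = £153.75.

£153.75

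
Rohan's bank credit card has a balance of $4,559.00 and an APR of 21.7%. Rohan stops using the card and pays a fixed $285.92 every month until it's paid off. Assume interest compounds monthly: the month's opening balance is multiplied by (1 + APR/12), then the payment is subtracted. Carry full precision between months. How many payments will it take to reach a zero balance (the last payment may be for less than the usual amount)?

Monthly rate r = 21.7%/12 = 1.80833% = 0.0180833.
Recurrence: B ← B·(1+r) − $285.92.
Month 1: interest $82.44; balance after payment $4,355.52.
Month 2: interest $78.76; balance after payment $4,148.36.
Closed form: n = −ln(1 − rB₀/P)/ln(1+r) = −ln(0.71166)/ln(1.01808) ≈ 18.980, so the balance reaches zero during payment 19.

19 months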